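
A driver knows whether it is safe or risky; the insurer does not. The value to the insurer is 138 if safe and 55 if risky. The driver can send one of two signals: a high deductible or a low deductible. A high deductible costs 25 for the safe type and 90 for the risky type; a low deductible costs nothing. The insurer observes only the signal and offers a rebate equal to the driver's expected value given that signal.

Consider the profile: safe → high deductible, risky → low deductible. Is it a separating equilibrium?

Yes

Under separation the insurer infers type exactly: high deductible → safe (pays 138), low deductible → risky (pays 55).
Safe: high deductible gives 138 − 25 = 113; low deductible gives 55 − 0 = 55. No deviation. ✓
Risky: low deductible gives 55 − 0 = 55; high deductible gives 138 − 90 = 48. No deviation. ✓
Both incentive constraints hold.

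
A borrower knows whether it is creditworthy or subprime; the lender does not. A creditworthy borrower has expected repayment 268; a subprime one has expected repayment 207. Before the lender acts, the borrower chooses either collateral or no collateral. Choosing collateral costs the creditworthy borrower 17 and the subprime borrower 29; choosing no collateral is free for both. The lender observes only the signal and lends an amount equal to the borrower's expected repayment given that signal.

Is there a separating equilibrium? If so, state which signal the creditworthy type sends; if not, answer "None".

Try creditworthy → collateral, subprime → no collateral:
  Under separation the lender infers type exactly: collateral → creditworthy (pays 268), no collateral → subprime (pays 207).
  Creditworthy: collateral gives 268 − 17 = 251; no collateral gives 207 − 0 = 207. No deviation. ✓
  Subprime: no collateral gives 207 − 0 = 207; collateral gives 268 − 29 = 239. Would deviate. ✗
Try creditworthy → no collateral, subprime → collateral:
  Under separation the lender infers type exactly: no collateral → creditworthy (pays 268), collateral → subprime (pays 207).
  Creditworthy: no collateral gives 268 − 0 = 268; collateral gives 207 − 17 = 190. No deviation. ✓
  Subprime: collateral gives 207 − 29 = 178; no collateral gives 268 − 0 = 268. Would deviate. ✗
Neither assignment is incentive-compatible.

None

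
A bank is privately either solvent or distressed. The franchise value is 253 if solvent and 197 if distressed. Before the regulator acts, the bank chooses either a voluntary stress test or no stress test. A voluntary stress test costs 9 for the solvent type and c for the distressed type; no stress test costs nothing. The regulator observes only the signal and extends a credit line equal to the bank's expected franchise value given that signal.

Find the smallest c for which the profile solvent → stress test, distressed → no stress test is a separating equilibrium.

56

Under separation: stress test → solvent (pays 253); no stress test → distressed (pays 197).
Solvent: 253 − 9 = 244 ≥ 197 − 0 = 197. Holds regardless of c. ✓
Distressed: 197 − 0 ≥ 253 − c, so c ≥ 253 − 197 = 56.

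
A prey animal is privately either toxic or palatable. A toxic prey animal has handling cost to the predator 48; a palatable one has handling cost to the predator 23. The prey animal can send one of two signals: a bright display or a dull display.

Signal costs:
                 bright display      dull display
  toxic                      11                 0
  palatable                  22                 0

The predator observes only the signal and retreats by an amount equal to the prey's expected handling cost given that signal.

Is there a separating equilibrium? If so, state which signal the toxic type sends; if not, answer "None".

None

Try toxic → bright display, palatable → dull display:
  If types separate, bright display earns payment 48 and dull display earns 23.
  Toxic: bright display gives 48 − 11 = 37; dull display gives 23 − 0 = 23. No deviation. ✓
  Palatable: dull display gives 23 − 0 = 23; bright display gives 48 − 22 = 26. Would deviate. ✗
Try toxic → dull display, palatable → bright display:
  If types separate, dull display earns payment 48 and bright display earns 23.
  Toxic: dull display gives 48 − 0 = 48; bright display gives 23 − 11 = 12. No deviation. ✓
  Palatable: bright display gives 23 − 22 = 1; dull display gives 48 − 0 = 48. Would deviate. ✗
Neither assignment is incentive-compatible.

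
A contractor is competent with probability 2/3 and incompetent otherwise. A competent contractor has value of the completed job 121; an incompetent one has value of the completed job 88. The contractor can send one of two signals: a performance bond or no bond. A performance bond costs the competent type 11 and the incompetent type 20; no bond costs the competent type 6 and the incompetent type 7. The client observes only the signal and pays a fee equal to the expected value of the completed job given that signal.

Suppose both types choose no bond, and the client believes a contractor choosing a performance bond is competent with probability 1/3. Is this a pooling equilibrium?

On the equilibrium path (no bond) the client holds the prior 2/3 and pays 2/3·121 + 1/3·88 = 110. Off-path (bond) belief 1/3 gives 1/3·121 + 2/3·88 = 99.
Competent: no bond gives 110 − 6 = 104; bond gives 99 − 11 = 88. Stays. ✓
Incompetent: no bond gives 110 − 7 = 103; bond gives 99 − 20 = 79. Stays. ✓
Beliefs are Bayes-consistent on-path and both types best-respond.

Yes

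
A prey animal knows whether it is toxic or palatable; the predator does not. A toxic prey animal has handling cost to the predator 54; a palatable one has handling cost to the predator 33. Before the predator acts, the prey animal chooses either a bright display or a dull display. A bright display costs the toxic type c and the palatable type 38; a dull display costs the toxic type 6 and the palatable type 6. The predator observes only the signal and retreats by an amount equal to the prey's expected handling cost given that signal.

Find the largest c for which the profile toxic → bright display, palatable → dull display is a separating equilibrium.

Under separation: bright display → toxic (pays 54); dull display → palatable (pays 33).
Palatable: 33 − 6 = 27 ≥ 54 − 38 = 16. Holds regardless of c. ✓
Toxic: 54 − c ≥ 33 − 6, so c ≤ 54 − 27 = 27.

27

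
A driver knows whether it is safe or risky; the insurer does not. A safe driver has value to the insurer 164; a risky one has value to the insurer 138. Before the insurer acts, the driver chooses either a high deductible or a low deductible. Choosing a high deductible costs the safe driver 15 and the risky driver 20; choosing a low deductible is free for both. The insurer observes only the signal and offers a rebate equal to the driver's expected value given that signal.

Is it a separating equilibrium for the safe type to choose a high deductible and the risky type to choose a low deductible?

No

Under separation the insurer infers type exactly: high deductible → safe (pays 164), low deductible → risky (pays 138).
Safe: high deductible gives 164 − 15 = 149; low deductible gives 138 − 0 = 138. No deviation. ✓
Risky: low deductible gives 138 − 0 = 138; high deductible gives 164 − 20 = 144. Would deviate. ✗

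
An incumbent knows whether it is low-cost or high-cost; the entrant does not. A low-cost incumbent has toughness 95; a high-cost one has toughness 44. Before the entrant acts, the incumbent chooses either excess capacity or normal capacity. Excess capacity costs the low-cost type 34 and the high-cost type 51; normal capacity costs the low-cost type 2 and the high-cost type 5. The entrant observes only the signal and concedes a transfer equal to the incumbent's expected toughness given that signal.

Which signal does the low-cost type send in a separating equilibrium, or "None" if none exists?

Try low-cost → excess capacity, high-cost → normal capacity:
  If types separate, excess capacity earns payment 95 and normal capacity earns 44.
  Low-cost: excess capacity gives 95 − 34 = 61; normal capacity gives 44 − 2 = 42. No deviation. ✓
  High-cost: normal capacity gives 44 − 5 = 39; excess capacity gives 95 − 51 = 44. Would deviate. ✗
Try low-cost → normal capacity, high-cost → excess capacity:
  If types separate, normal capacity earns payment 95 and excess capacity earns 44.
  Low-cost: normal capacity gives 95 − 2 = 93; excess capacity gives 44 − 34 = 10. No deviation. ✓
  High-cost: excess capacity gives 44 − 51 = -7; normal capacity gives 95 − 5 = 90. Would deviate. ✗
Neither assignment is incentive-compatible.

None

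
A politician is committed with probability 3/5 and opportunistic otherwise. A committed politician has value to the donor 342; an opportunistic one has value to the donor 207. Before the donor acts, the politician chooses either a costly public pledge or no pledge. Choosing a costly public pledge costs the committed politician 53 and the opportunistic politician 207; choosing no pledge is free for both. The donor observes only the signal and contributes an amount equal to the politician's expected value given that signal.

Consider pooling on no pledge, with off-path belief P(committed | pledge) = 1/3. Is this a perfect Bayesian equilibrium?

At the pooled signal (no pledge) the donor holds the prior 3/5 and pays 3/5·342 + 2/5·207 = 288. Off-path (pledge) belief 1/3 gives 1/3·342 + 2/3·207 = 252.
Committed: no pledge gives 288 − 0 = 288; pledge gives 252 − 53 = 199. Stays. ✓
Opportunistic: no pledge gives 288 − 0 = 288; pledge gives 252 − 207 = 45. Stays. ✓

Yes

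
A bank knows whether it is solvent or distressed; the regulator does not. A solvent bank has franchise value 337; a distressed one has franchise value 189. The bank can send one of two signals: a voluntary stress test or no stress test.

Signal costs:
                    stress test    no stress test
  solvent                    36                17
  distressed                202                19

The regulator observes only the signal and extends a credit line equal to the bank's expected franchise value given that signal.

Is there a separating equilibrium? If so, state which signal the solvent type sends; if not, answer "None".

Try solvent → stress test, distressed → no stress test:
  Under separation the regulator infers type exactly: stress test → solvent (pays 337), no stress test → distressed (pays 189).
  Solvent: stress test gives 337 − 36 = 301; no stress test gives 189 − 17 = 172. No deviation. ✓
  Distressed: no stress test gives 189 − 19 = 170; stress test gives 337 − 202 = 135. No deviation. ✓
Both hold — the solvent type sends stress test.

stress test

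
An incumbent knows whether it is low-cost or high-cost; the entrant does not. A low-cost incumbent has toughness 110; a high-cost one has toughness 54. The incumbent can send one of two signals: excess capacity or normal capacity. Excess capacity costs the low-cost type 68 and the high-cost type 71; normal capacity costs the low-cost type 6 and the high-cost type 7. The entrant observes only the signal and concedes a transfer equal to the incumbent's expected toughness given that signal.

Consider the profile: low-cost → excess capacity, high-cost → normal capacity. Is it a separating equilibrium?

If types separate, excess capacity earns payment 110 and normal capacity earns 54.
Low-cost: excess capacity gives 110 − 68 = 42; normal capacity gives 54 − 6 = 48. Would deviate. ✗
High-cost: normal capacity gives 54 − 7 = 47; excess capacity gives 110 − 71 = 39. No deviation. ✓

No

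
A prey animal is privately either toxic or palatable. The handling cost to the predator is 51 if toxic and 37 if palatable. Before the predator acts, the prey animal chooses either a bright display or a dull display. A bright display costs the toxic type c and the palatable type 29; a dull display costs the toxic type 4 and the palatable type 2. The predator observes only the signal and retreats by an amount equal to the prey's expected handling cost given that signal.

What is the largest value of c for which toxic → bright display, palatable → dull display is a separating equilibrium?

18

Under separation: bright display → toxic (pays 51); dull display → palatable (pays 37).
Palatable: 37 − 2 = 35 ≥ 51 − 29 = 22. Holds regardless of c. ✓
Toxic: 51 − c ≥ 37 − 4, so c ≤ 51 − 33 = 18.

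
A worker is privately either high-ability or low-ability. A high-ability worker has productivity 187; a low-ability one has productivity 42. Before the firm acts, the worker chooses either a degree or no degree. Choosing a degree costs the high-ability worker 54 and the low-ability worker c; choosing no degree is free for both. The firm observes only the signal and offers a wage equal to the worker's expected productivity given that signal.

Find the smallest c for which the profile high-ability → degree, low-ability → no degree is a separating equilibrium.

145

Under separation: degree → high-ability (pays 187); no degree → low-ability (pays 42).
High-ability: 187 − 54 = 133 ≥ 42 − 0 = 42. Holds regardless of c. ✓
Low-ability: 42 − 0 ≥ 187 − c, so c ≥ 187 − 42 = 145.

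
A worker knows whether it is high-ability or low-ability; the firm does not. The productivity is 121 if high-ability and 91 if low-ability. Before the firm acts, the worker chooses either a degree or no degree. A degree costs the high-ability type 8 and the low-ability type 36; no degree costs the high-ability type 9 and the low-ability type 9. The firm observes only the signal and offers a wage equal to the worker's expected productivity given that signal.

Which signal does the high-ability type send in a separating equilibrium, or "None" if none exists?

None

Try high-ability → degree, low-ability → no degree:
  Under separation the firm infers type exactly: degree → high-ability (pays 121), no degree → low-ability (pays 91).
  High-ability: degree gives 121 − 8 = 113; no degree gives 91 − 9 = 82. No deviation. ✓
  Low-ability: no degree gives 91 − 9 = 82; degree gives 121 − 36 = 85. Would deviate. ✗
Try high-ability → no degree, low-ability → degree:
  Under separation the firm infers type exactly: no degree → high-ability (pays 121), degree → low-ability (pays 91).
  High-ability: no degree gives 121 − 9 = 112; degree gives 91 − 8 = 83. No deviation. ✓
  Low-ability: degree gives 91 − 36 = 55; no degree gives 121 − 9 = 112. Would deviate. ✗
Neither assignment is incentive-compatible.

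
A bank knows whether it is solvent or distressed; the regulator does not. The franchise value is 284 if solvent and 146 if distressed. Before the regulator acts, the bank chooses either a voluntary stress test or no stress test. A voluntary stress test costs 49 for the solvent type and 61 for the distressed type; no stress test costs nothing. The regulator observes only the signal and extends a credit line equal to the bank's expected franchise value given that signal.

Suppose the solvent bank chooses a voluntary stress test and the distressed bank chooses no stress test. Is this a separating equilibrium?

If types separate, stress test earns payment 284 and no stress test earns 146.
Solvent: stress test gives 284 − 49 = 235; no stress test gives 146 − 0 = 146. No deviation. ✓
Distressed: no stress test gives 146 − 0 = 146; stress test gives 284 − 61 = 223. Would deviate. ✗

No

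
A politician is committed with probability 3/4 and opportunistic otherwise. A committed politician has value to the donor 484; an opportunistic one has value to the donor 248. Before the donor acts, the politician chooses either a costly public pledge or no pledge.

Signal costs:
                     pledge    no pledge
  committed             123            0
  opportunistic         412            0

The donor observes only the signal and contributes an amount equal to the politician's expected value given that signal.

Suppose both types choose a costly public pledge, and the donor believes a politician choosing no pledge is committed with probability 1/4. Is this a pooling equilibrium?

No

On the equilibrium path (pledge) the donor holds the prior 3/4 and pays 3/4·484 + 1/4·248 = 425. Off-path (no pledge) belief 1/4 gives 1/4·484 + 3/4·248 = 307.
Committed: pledge gives 425 − 123 = 302; no pledge gives 307 − 0 = 307. Deviates. ✗
Opportunistic: pledge gives 425 − 412 = 13; no pledge gives 307 − 0 = 307. Deviates. ✗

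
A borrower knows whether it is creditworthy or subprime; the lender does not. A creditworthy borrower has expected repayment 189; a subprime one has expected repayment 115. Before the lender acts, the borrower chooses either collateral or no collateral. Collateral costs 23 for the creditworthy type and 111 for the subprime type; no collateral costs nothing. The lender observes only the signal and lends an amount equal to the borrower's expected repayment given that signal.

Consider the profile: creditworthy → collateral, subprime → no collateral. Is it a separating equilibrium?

Yes

Under separation the lender infers type exactly: collateral → creditworthy (pays 189), no collateral → subprime (pays 115).
Creditworthy: collateral gives 189 − 23 = 166; no collateral gives 115 − 0 = 115. No deviation. ✓
Subprime: no collateral gives 115 − 0 = 115; collateral gives 189 − 111 = 78. No deviation. ✓
Neither type gains from mimicking the other.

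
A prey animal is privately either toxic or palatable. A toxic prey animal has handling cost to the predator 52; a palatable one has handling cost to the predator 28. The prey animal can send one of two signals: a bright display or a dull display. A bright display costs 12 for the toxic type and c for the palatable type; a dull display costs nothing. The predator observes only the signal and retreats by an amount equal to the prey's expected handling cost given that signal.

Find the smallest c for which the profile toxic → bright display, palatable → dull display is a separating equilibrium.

24

Under separation: bright display → toxic (pays 52); dull display → palatable (pays 28).
Toxic: 52 − 12 = 40 ≥ 28 − 0 = 28. Holds regardless of c. ✓
Palatable: 28 − 0 ≥ 52 − c, so c ≥ 52 − 28 = 24.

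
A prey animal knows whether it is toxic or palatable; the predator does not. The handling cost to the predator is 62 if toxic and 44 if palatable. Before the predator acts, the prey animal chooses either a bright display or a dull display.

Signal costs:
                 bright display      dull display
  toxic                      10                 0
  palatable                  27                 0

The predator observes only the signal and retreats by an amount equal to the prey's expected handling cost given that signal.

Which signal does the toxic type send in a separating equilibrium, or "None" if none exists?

bright display

Try toxic → bright display, palatable → dull display:
  If types separate, bright display earns payment 62 and dull display earns 44.
  Toxic: bright display gives 62 − 10 = 52; dull display gives 44 − 0 = 44. No deviation. ✓
  Palatable: dull display gives 44 − 0 = 44; bright display gives 62 − 27 = 35. No deviation. ✓
Both hold — the toxic type sends bright display.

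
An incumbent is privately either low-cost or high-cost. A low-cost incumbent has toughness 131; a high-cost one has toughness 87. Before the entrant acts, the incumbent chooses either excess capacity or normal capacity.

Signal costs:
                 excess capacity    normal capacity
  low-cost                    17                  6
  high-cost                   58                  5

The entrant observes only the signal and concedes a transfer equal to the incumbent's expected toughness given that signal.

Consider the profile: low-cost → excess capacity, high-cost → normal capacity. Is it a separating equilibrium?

Yes

Under separation the entrant infers type exactly: excess capacity → low-cost (pays 131), normal capacity → high-cost (pays 87).
Low-cost: excess capacity gives 131 − 17 = 114; normal capacity gives 87 − 6 = 81. No deviation. ✓
High-cost: normal capacity gives 87 − 5 = 82; excess capacity gives 131 − 58 = 73. No deviation. ✓
Neither type gains from mimicking the other.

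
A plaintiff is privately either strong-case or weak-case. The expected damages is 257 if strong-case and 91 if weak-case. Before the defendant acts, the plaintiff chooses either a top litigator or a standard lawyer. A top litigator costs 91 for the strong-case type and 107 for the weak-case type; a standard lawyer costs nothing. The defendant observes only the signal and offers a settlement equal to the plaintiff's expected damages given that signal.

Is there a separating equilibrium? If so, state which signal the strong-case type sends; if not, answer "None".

Try strong-case → top litigator, weak-case → standard lawyer:
  If types separate, top litigator earns payment 257 and standard lawyer earns 91.
  Strong-case: top litigator gives 257 − 91 = 166; standard lawyer gives 91 − 0 = 91. No deviation. ✓
  Weak-case: standard lawyer gives 91 − 0 = 91; top litigator gives 257 − 107 = 150. Would deviate. ✗
Try strong-case → standard lawyer, weak-case → top litigator:
  If types separate, standard lawyer earns payment 257 and top litigator earns 91.
  Strong-case: standard lawyer gives 257 − 0 = 257; top litigator gives 91 − 91 = 0. No deviation. ✓
  Weak-case: top litigator gives 91 − 107 = -16; standard lawyer gives 257 − 0 = 257. Would deviate. ✗
Neither assignment is incentive-compatible.

None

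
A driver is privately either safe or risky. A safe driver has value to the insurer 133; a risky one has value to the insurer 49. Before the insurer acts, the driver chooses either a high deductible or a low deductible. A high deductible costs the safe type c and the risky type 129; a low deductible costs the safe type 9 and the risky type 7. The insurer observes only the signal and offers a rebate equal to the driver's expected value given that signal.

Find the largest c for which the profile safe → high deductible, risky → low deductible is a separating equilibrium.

93

Under separation: high deductible → safe (pays 133); low deductible → risky (pays 49).
Risky: 49 − 7 = 42 ≥ 133 − 129 = 4. Holds regardless of c. ✓
Safe: 133 − c ≥ 49 − 9, so c ≤ 133 − 40 = 93.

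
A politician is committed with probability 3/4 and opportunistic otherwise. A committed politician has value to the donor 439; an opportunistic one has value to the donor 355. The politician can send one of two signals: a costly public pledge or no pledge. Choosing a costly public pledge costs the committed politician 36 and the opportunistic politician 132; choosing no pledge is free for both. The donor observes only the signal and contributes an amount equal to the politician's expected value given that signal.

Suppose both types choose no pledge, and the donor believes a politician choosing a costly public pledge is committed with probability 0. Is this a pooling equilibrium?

Yes

At the pooled signal (no pledge) the donor holds the prior 3/4 and pays 3/4·439 + 1/4·355 = 418. Off-path (pledge) belief 0 gives 0·439 + 1·355 = 355.
Committed: no pledge gives 418 − 0 = 418; pledge gives 355 − 36 = 319. Stays. ✓
Opportunistic: no pledge gives 418 − 0 = 418; pledge gives 355 − 132 = 223. Stays. ✓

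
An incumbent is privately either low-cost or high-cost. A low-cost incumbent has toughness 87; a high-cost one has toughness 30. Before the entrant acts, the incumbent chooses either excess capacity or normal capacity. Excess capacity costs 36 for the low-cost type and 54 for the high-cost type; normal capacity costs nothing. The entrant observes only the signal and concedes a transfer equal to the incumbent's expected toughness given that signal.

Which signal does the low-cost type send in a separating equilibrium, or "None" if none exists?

None

Try low-cost → excess capacity, high-cost → normal capacity:
  If types separate, excess capacity earns payment 87 and normal capacity earns 30.
  Low-cost: excess capacity gives 87 − 36 = 51; normal capacity gives 30 − 0 = 30. No deviation. ✓
  High-cost: normal capacity gives 30 − 0 = 30; excess capacity gives 87 − 54 = 33. Would deviate. ✗
Try low-cost → normal capacity, high-cost → excess capacity:
  If types separate, normal capacity earns payment 87 and excess capacity earns 30.
  Low-cost: normal capacity gives 87 − 0 = 87; excess capacity gives 30 − 36 = -6. No deviation. ✓
  High-cost: excess capacity gives 30 − 54 = -24; normal capacity gives 87 − 0 = 87. Would deviate. ✗
Neither assignment is incentive-compatible.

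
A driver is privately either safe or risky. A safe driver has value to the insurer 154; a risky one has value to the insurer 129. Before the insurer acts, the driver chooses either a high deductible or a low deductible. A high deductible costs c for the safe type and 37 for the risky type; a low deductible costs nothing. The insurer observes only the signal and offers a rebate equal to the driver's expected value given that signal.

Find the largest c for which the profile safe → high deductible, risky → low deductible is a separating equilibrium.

25

Under separation: high deductible → safe (pays 154); low deductible → risky (pays 129).
Risky: 129 − 0 = 129 ≥ 154 − 37 = 117. Holds regardless of c. ✓
Safe: 154 − c ≥ 129 − 0, so c ≤ 154 − 129 = 25.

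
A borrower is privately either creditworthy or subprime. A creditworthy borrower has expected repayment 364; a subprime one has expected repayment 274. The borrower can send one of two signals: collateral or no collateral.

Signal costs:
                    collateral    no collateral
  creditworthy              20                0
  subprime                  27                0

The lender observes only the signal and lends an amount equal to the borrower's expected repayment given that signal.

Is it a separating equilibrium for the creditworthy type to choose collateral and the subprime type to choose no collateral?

If types separate, collateral earns payment 364 and no collateral earns 274.
Creditworthy: collateral gives 364 − 20 = 344; no collateral gives 274 − 0 = 274. No deviation. ✓
Subprime: no collateral gives 274 − 0 = 274; collateral gives 364 − 27 = 337. Would deviate. ✗

No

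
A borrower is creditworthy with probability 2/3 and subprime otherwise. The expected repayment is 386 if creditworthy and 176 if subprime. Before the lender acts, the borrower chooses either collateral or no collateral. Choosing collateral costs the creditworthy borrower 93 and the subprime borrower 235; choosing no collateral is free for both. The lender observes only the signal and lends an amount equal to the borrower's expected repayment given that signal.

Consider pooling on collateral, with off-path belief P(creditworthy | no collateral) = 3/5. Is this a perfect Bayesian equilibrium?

On the equilibrium path (collateral) the lender holds the prior 2/3 and pays 2/3·386 + 1/3·176 = 316. Off-path (no collateral) belief 3/5 gives 3/5·386 + 2/5·176 = 302.
Creditworthy: collateral gives 316 − 93 = 223; no collateral gives 302 − 0 = 302. Deviates. ✗
Subprime: collateral gives 316 − 235 = 81; no collateral gives 302 − 0 = 302. Deviates. ✗

No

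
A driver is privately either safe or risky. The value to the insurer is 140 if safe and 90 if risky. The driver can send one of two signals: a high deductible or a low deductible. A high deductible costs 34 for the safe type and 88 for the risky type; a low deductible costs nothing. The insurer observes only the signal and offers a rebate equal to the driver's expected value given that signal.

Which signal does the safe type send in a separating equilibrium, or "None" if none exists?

Try safe → high deductible, risky → low deductible:
  If types separate, high deductible earns payment 140 and low deductible earns 90.
  Safe: high deductible gives 140 − 34 = 106; low deductible gives 90 − 0 = 90. No deviation. ✓
  Risky: low deductible gives 90 − 0 = 90; high deductible gives 140 − 88 = 52. No deviation. ✓
Both hold — the safe type sends high deductible.

high deductible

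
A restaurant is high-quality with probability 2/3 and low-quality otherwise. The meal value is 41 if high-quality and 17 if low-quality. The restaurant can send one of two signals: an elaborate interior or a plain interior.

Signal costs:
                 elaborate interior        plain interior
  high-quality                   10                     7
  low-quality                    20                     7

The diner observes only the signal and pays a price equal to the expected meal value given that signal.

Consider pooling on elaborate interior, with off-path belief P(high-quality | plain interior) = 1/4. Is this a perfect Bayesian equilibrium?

On the equilibrium path (elaborate interior) the diner holds the prior 2/3 and pays 2/3·41 + 1/3·17 = 33. Off-path (plain interior) belief 1/4 gives 1/4·41 + 3/4·17 = 23.
High-quality: elaborate interior gives 33 − 10 = 23; plain interior gives 23 − 7 = 16. Stays. ✓
Low-quality: elaborate interior gives 33 − 20 = 13; plain interior gives 23 − 7 = 16. Deviates. ✗

No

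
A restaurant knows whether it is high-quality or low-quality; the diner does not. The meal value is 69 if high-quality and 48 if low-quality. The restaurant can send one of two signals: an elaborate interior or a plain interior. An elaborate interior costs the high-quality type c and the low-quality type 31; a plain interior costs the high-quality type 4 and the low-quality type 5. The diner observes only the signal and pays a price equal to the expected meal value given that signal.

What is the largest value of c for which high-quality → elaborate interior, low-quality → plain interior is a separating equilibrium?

25

Under separation: elaborate interior → high-quality (pays 69); plain interior → low-quality (pays 48).
Low-quality: 48 − 5 = 43 ≥ 69 − 31 = 38. Holds regardless of c. ✓
High-quality: 69 − c ≥ 48 − 4, so c ≤ 69 − 44 = 25.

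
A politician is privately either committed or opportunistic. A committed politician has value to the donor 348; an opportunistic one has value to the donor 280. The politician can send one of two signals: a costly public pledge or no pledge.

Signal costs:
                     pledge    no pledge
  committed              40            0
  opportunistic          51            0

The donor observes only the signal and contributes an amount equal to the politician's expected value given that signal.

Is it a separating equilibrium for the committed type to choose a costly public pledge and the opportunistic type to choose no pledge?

No

If types separate, pledge earns payment 348 and no pledge earns 280.
Committed: pledge gives 348 − 40 = 308; no pledge gives 280 − 0 = 280. No deviation. ✓
Opportunistic: no pledge gives 280 − 0 = 280; pledge gives 348 − 51 = 297. Would deviate. ✗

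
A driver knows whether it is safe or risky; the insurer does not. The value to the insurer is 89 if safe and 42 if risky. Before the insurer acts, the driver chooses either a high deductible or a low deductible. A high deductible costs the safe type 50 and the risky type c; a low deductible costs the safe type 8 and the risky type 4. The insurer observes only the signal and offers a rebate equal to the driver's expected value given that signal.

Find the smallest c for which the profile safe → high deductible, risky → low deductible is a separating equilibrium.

Under separation: high deductible → safe (pays 89); low deductible → risky (pays 42).
Safe: 89 − 50 = 39 ≥ 42 − 8 = 34. Holds regardless of c. ✓
Risky: 42 − 4 ≥ 89 − c, so c ≥ 89 − 38 = 51.

51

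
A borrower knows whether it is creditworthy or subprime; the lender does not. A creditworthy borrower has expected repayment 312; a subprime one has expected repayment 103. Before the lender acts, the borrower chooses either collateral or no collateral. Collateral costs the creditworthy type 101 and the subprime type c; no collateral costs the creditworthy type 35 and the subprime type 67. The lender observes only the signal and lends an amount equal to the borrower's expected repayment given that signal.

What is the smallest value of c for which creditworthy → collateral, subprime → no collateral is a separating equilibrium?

276

Under separation: collateral → creditworthy (pays 312); no collateral → subprime (pays 103).
Creditworthy: 312 − 101 = 211 ≥ 103 − 35 = 68. Holds regardless of c. ✓
Subprime: 103 − 67 ≥ 312 − c, so c ≥ 312 − 36 = 276.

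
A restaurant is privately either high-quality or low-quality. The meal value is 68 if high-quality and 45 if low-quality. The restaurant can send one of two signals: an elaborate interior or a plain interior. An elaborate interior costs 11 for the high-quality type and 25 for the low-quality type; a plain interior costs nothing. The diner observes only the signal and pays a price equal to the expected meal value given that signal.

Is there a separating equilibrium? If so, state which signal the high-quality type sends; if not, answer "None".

Try high-quality → elaborate interior, low-quality → plain interior:
  Under separation the diner infers type exactly: elaborate interior → high-quality (pays 68), plain interior → low-quality (pays 45).
  High-quality: elaborate interior gives 68 − 11 = 57; plain interior gives 45 − 0 = 45. No deviation. ✓
  Low-quality: plain interior gives 45 − 0 = 45; elaborate interior gives 68 − 25 = 43. No deviation. ✓
Both hold — the high-quality type sends elaborate interior.

elaborate interior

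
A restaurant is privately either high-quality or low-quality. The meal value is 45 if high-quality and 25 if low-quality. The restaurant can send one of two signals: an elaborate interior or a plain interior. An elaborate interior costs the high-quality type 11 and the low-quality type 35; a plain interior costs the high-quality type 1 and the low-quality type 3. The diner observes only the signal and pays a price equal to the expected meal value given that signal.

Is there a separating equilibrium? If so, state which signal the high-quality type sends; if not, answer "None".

Try high-quality → elaborate interior, low-quality → plain interior:
  If types separate, elaborate interior earns payment 45 and plain interior earns 25.
  High-quality: elaborate interior gives 45 − 11 = 34; plain interior gives 25 − 1 = 24. No deviation. ✓
  Low-quality: plain interior gives 25 − 3 = 22; elaborate interior gives 45 − 35 = 10. No deviation. ✓
Both hold — the high-quality type sends elaborate interior.

elaborate interior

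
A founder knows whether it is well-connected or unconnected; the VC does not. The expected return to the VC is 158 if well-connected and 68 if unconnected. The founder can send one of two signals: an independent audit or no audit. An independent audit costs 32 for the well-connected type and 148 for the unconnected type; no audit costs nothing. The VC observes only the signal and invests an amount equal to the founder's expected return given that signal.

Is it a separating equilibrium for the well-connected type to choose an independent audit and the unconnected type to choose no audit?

Yes

If types separate, audit earns payment 158 and no audit earns 68.
Well-connected: audit gives 158 − 32 = 126; no audit gives 68 − 0 = 68. No deviation. ✓
Unconnected: no audit gives 68 − 0 = 68; audit gives 158 − 148 = 10. No deviation. ✓
Neither type gains from mimicking the other.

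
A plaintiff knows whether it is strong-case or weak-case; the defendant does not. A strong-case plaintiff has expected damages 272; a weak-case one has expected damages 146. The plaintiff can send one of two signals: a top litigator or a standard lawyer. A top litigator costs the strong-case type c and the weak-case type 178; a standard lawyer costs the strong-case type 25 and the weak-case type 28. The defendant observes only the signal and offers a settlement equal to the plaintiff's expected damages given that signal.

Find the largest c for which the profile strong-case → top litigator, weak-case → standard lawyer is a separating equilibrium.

Under separation: top litigator → strong-case (pays 272); standard lawyer → weak-case (pays 146).
Weak-case: 146 − 28 = 118 ≥ 272 − 178 = 94. Holds regardless of c. ✓
Strong-case: 272 − c ≥ 146 − 25, so c ≤ 272 − 121 = 151.

151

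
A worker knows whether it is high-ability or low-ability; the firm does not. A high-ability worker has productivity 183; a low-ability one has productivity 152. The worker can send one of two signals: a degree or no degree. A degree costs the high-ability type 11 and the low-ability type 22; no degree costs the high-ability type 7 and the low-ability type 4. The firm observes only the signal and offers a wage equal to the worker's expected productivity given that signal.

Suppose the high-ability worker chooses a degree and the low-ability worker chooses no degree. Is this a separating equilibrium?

If types separate, degree earns payment 183 and no degree earns 152.
High-ability: degree gives 183 − 11 = 172; no degree gives 152 − 7 = 145. No deviation. ✓
Low-ability: no degree gives 152 − 4 = 148; degree gives 183 − 22 = 161. Would deviate. ✗

No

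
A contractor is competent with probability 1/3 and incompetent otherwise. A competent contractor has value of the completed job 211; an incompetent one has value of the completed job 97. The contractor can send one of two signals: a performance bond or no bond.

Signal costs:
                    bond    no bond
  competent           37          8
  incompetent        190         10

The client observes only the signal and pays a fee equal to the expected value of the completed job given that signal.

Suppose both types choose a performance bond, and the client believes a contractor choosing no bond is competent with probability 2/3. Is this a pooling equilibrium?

At the pooled signal (bond) the client holds the prior 1/3 and pays 1/3·211 + 2/3·97 = 135. Off-path (no bond) belief 2/3 gives 2/3·211 + 1/3·97 = 173.
Competent: bond gives 135 − 37 = 98; no bond gives 173 − 8 = 165. Deviates. ✗
Incompetent: bond gives 135 − 190 = -55; no bond gives 173 − 10 = 163. Deviates. ✗

No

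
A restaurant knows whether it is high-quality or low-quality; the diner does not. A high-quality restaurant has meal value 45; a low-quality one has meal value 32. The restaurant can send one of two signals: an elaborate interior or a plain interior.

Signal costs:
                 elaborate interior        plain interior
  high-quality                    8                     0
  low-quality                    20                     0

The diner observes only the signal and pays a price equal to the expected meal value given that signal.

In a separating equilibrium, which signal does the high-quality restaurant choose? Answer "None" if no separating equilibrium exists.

Try high-quality → elaborate interior, low-quality → plain interior:
  If types separate, elaborate interior earns payment 45 and plain interior earns 32.
  High-quality: elaborate interior gives 45 − 8 = 37; plain interior gives 32 − 0 = 32. No deviation. ✓
  Low-quality: plain interior gives 32 − 0 = 32; elaborate interior gives 45 − 20 = 25. No deviation. ✓
Both hold — the high-quality type sends elaborate interior.

elaborate interior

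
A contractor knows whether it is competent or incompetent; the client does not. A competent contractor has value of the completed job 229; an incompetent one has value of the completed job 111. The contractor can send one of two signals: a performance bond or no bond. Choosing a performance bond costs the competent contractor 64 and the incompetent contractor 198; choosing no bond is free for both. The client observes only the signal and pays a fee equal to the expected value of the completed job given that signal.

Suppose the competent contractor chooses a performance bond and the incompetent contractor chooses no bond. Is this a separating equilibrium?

Yes

If types separate, bond earns payment 229 and no bond earns 111.
Competent: bond gives 229 − 64 = 165; no bond gives 111 − 0 = 111. No deviation. ✓
Incompetent: no bond gives 111 − 0 = 111; bond gives 229 − 198 = 31. No deviation. ✓
Neither type gains from mimicking the other.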